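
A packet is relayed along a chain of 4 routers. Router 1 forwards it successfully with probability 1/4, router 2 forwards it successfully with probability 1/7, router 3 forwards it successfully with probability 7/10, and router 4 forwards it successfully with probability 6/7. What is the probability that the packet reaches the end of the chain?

3/140

Multiplying along the chain,
P = 1/4 × 1/7 × 7/10 × 6/7 = 42/1960 = 3/140.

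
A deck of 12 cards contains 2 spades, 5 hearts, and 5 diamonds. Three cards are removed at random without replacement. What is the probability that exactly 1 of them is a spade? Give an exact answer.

9/22

One ordering (a spade drawn first) has probability 2/12 × 10/11 × 9/10 = 180/1320 = 3/22.
There are C(3,1) = 3 such orderings, each equally likely, so P = 3 × 3/22 = 9/22.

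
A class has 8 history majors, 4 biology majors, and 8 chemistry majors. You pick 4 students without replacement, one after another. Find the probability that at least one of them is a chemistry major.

290/323

P(no chemistry majors) = 12/20 × 11/19 × 10/18 × 9/17 = 11880/116280 = 33/323.
P(at least one) = 1 − 33/323 = 290/323.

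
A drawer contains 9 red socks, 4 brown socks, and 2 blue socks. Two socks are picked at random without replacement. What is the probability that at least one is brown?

P(no brown) = 11/15 × 10/14 = 110/210 = 11/21.
P(at least one) = 1 − 11/21 = 10/21.

10/21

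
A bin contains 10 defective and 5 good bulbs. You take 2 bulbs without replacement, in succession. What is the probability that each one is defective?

3/7

P(every draw is defective) = 10/15 × 9/14 = 90/210 = 3/7.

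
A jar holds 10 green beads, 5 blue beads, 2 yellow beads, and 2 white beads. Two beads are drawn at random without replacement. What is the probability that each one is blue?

10/171

P(all blue) = 5/19 × 4/18 = 20/342 = 10/171.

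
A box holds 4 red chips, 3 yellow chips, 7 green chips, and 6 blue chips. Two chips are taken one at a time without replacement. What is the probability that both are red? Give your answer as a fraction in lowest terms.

P(all red) = 4/20 × 3/19 = 12/380 = 3/95.

3/95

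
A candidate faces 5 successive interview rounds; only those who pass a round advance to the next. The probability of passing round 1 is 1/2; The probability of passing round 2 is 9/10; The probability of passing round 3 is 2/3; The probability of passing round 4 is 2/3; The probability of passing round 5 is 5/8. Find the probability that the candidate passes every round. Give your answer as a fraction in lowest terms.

1/8

Each stage is reached only if all earlier stages succeed, so
P = 1/2 × 9/10 × 2/3 × 2/3 × 5/8 = 180/1440 = 1/8.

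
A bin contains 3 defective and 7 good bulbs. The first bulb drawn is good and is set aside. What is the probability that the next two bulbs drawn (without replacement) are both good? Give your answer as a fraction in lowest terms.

5/12

After the first draw, 6 of the remaining 9 bulbs are good.
P = 6/9 × 5/8 = 30/72 = 5/12.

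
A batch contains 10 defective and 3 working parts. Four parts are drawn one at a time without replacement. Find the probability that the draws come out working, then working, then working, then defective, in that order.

Each draw changes the counts, so multiply the conditional probabilities along the sequence:
P = 3/13 × 2/12 × 1/11 × 10/10 = 60/17160 = 1/286.

1/286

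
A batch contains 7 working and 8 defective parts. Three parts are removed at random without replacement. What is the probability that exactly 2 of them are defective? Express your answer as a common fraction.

28/65

One ordering (defective drawn first) has probability 8/15 × 7/14 × 7/13 = 392/2730 = 28/195.
There are C(3,2) = 3 such orderings, each equally likely, so P = 3 × 28/195 = 28/65.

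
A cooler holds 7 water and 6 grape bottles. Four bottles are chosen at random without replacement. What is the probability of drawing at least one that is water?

P(no water) = 6/13 × 5/12 × 4/11 × 3/10 = 360/17160 = 3/143.
P(at least one) = 1 − 3/143 = 140/143.

140/143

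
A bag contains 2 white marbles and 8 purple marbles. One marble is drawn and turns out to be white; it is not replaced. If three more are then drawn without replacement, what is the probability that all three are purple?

With the first marble removed, 8 purple remain out of 9.
P = 8/9 × 7/8 × 6/7 = 336/504 = 2/3.

2/3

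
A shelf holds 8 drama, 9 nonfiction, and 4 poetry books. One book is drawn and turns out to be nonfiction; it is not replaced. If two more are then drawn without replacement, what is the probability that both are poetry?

3/95

With the first book removed, 4 poetry remain out of 20.
P = 4/20 × 3/19 = 12/380 = 3/95.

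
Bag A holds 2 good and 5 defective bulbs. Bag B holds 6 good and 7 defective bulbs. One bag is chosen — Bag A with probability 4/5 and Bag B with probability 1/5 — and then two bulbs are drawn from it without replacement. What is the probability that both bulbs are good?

209/2730

From Bag A: P(both good) = (2/7)(1/6) = 1/21.
From Bag B: P(both good) = (6/13)(5/12) = 5/26.
Total probability = (4/5)(1/21) + (1/5)(5/26) = 209/2730.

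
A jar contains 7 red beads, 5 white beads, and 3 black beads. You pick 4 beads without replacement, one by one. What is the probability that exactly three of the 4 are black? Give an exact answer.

One ordering (black drawn first) has probability 3/15 × 2/14 × 1/13 × 12/12 = 72/32760 = 1/455.
There are C(4,3) = 4 such orderings, each equally likely, so P = 4 × 1/455 = 4/455.

4/455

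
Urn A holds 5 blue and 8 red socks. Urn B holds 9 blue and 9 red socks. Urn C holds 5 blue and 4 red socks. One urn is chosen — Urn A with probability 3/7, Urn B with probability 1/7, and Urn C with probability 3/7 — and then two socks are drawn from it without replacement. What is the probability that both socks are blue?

1927/9282

From Urn A: P(both blue) = (5/13)(4/12) = 5/39.
From Urn B: P(both blue) = (9/18)(8/17) = 4/17.
From Urn C: P(both blue) = (5/9)(4/8) = 5/18.
Total probability = (3/7)(5/39) + (1/7)(4/17) + (3/7)(5/18) = 1927/9282.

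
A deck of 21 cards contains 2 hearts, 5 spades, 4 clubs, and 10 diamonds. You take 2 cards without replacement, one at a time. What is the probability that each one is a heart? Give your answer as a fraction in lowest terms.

1/210

P(all hearts) = 2/21 × 1/20 = 2/420 = 1/210.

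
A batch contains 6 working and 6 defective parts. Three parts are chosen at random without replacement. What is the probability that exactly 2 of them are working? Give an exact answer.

One ordering (working drawn first) has probability 6/12 × 5/11 × 6/10 = 180/1320 = 3/22.
There are C(3,2) = 3 such orderings, each equally likely, so P = 3 × 3/22 = 9/22.

9/22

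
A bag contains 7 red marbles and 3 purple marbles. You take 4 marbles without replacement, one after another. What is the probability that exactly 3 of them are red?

One ordering (red drawn first) has probability 7/10 × 6/9 × 5/8 × 3/7 = 630/5040 = 1/8.
There are C(4,3) = 4 such orderings, each equally likely, so P = 4 × 1/8 = 1/2.

1/2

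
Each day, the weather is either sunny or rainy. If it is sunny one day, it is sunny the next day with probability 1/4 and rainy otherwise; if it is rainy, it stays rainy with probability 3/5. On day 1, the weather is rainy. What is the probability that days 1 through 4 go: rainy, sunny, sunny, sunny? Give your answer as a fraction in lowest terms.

1/40

Day 1 is given. For each transition, use the conditional probability from the current state:
P(sunny | rainy) = 2/5; P(sunny | sunny) = 1/4; P(sunny | sunny) = 1/4.
P = 2/5 × 1/4 × 1/4 = 2/80 = 1/40.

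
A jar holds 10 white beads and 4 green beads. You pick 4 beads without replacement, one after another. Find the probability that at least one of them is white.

P(no white) = 4/14 × 3/13 × 2/12 × 1/11 = 24/24024 = 1/1001.
P(at least one) = 1 − 1/1001 = 1000/1001.

1000/1001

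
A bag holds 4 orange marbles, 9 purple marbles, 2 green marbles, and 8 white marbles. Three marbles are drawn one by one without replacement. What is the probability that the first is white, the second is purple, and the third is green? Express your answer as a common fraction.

Each draw changes the counts, so multiply the conditional probabilities along the sequence:
P = 8/23 × 9/22 × 2/21 = 144/10626 = 24/1771.

24/1771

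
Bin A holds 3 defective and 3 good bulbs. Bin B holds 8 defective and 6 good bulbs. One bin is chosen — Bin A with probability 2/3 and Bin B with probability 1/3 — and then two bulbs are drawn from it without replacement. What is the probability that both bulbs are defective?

From Bin A: P(both defective) = (3/6)(2/5) = 1/5.
From Bin B: P(both defective) = (8/14)(7/13) = 4/13.
Total probability = (2/3)(1/5) + (1/3)(4/13) = 46/195.

46/195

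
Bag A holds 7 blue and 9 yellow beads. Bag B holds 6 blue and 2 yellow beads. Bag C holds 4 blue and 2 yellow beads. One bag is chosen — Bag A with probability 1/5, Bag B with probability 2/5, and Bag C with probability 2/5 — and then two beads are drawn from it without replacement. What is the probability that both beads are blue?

573/1400

From Bag A: P(both blue) = (7/16)(6/15) = 7/40.
From Bag B: P(both blue) = (6/8)(5/7) = 15/28.
From Bag C: P(both blue) = (4/6)(3/5) = 2/5.
Total probability = (1/5)(7/40) + (2/5)(15/28) + (2/5)(2/5) = 573/1400.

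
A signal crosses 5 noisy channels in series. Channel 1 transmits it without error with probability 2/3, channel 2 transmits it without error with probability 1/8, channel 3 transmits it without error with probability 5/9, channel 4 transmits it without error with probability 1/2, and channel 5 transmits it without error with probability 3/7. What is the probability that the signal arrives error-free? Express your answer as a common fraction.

The events are sequential, so multiply the conditional probabilities:
P = 2/3 × 1/8 × 5/9 × 1/2 × 3/7 = 30/3024 = 5/504.

5/504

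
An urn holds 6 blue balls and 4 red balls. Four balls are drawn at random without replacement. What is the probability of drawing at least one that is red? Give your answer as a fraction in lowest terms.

13/14

P(no red) = 6/10 × 5/9 × 4/8 × 3/7 = 360/5040 = 1/14.
P(at least one) = 1 − 1/14 = 13/14.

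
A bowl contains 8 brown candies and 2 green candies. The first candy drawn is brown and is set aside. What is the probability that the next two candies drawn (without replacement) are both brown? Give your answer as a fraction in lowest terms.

After the first draw, 7 of the remaining 9 candies are brown.
P = 7/9 × 6/8 = 42/72 = 7/12.

7/12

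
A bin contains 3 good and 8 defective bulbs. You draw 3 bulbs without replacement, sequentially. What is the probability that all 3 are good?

P(every draw is good) = 3/11 × 2/10 × 1/9 = 6/990 = 1/165.

1/165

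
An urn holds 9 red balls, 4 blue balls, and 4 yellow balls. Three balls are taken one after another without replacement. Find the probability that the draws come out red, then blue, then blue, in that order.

9/340

Multiply the probability of each draw given the previous ones:
P = 9/17 × 4/16 × 3/15 = 108/4080 = 9/340.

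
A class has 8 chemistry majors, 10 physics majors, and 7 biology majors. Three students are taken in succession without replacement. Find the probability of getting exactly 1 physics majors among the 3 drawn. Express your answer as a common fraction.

21/46

One ordering (a physics major drawn first) has probability 10/25 × 15/24 × 14/23 = 2100/13800 = 7/46.
There are C(3,1) = 3 such orderings, each equally likely, so P = 3 × 7/46 = 21/46.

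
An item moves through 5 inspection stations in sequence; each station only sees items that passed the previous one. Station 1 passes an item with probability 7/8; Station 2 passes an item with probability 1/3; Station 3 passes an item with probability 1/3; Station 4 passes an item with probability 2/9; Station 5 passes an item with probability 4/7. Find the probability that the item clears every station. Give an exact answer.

Each stage is reached only if all earlier stages succeed, so
P = 7/8 × 1/3 × 1/3 × 2/9 × 4/7 = 56/4536 = 1/81.

1/81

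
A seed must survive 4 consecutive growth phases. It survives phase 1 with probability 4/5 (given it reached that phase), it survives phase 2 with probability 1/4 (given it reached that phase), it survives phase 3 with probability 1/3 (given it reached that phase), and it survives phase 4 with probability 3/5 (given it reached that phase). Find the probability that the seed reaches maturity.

Multiplying along the chain,
P = 4/5 × 1/4 × 1/3 × 3/5 = 12/300 = 1/25.

1/25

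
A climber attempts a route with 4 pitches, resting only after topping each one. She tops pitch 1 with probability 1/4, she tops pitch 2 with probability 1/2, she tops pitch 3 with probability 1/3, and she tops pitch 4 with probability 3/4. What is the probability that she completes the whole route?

1/32

Multiplying along the chain,
P = 1/4 × 1/2 × 1/3 × 3/4 = 3/96 = 1/32.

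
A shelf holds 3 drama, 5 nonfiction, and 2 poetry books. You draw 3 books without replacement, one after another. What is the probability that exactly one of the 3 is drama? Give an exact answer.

21/40

One ordering (drama drawn first) has probability 3/10 × 7/9 × 6/8 = 126/720 = 7/40.
There are C(3,1) = 3 such orderings, each equally likely, so P = 3 × 7/40 = 21/40.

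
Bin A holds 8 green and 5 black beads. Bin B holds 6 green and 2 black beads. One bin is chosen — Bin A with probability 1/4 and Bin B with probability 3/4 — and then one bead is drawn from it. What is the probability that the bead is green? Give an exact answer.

From Bin A: P(green) = 8/13.
From Bin B: P(green) = 6/8.
Total probability = (1/4)(8/13) + (3/4)(6/8) = 149/208.

149/208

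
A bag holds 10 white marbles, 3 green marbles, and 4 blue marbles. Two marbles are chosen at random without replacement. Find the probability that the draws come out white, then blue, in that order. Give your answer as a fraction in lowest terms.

Each draw changes the counts, so multiply the conditional probabilities along the sequence:
P = 10/17 × 4/16 = 40/272 = 5/34.

5/34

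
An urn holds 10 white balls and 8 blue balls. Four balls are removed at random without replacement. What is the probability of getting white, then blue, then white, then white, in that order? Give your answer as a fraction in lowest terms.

Each draw changes the counts, so multiply the conditional probabilities along the sequence:
P = 10/18 × 8/17 × 9/16 × 8/15 = 5760/73440 = 4/51.

4/51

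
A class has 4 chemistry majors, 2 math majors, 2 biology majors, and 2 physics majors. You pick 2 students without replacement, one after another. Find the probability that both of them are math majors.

1/45

P(all math majors) = 2/10 × 1/9 = 2/90 = 1/45.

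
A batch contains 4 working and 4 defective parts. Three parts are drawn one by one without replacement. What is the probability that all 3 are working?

P(every draw is working) = 4/8 × 3/7 × 2/6 = 24/336 = 1/14.

1/14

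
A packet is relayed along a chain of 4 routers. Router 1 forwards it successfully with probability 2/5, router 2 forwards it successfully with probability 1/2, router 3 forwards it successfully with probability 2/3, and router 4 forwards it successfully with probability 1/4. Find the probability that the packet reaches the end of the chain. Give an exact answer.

1/30

Each stage is reached only if all earlier stages succeed, so
P = 2/5 × 1/2 × 2/3 × 1/4 = 4/120 = 1/30.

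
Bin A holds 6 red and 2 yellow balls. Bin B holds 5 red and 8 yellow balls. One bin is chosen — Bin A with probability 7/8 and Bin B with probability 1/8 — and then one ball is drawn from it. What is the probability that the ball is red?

From Bin A: P(red) = 6/8.
From Bin B: P(red) = 5/13.
Total probability = (7/8)(6/8) + (1/8)(5/13) = 293/416.

293/416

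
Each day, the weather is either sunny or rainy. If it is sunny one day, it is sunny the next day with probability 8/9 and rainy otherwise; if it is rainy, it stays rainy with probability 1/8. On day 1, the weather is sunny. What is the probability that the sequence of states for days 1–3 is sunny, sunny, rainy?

8/81

Day 1 is given. For each transition, use the conditional probability from the current state:
P(sunny | sunny) = 8/9; P(rainy | sunny) = 1/9.
P = 8/9 × 1/9 = 8/81.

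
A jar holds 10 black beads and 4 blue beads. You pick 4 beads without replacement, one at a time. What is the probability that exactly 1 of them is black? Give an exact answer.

One ordering (black drawn first) has probability 10/14 × 4/13 × 3/12 × 2/11 = 240/24024 = 10/1001.
There are C(4,1) = 4 such orderings, each equally likely, so P = 4 × 10/1001 = 40/1001.

40/1001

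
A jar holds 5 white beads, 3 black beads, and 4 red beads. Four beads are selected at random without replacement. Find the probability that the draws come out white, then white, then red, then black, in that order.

Chain rule:
P = 5/12 × 4/11 × 4/10 × 3/9 = 240/11880 = 2/99.

2/99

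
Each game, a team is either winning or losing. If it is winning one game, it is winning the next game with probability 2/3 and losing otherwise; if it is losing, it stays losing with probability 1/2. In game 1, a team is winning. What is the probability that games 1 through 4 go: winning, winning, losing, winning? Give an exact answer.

Game 1 is given. For each transition, use the conditional probability from the current state:
P(winning | winning) = 2/3; P(losing | winning) = 1/3; P(winning | losing) = 1/2.
P = 2/3 × 1/3 × 1/2 = 2/18 = 1/9.

1/9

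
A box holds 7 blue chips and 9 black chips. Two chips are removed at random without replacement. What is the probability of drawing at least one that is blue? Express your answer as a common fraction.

P(no blue) = 9/16 × 8/15 = 72/240 = 3/10.
P(at least one) = 1 − 3/10 = 7/10.

7/10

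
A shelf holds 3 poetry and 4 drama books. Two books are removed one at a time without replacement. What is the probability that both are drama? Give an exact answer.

2/7

P(all drama) = 4/7 × 3/6 = 12/42 = 2/7.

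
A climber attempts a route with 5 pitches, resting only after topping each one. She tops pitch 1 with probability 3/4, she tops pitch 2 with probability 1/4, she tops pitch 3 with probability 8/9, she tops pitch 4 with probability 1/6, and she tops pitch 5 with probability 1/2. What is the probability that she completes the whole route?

The events are sequential, so multiply the conditional probabilities:
P = 3/4 × 1/4 × 8/9 × 1/6 × 1/2 = 24/1728 = 1/72.

1/72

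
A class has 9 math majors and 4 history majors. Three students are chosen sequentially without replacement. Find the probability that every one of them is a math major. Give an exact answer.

42/143

P = 9/13 × 8/12 × 7/11 = 504/1716 = 42/143.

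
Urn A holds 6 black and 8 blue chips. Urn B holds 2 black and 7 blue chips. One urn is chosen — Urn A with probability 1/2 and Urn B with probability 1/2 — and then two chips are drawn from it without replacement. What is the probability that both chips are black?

From Urn A: P(both black) = (6/14)(5/13) = 15/91.
From Urn B: P(both black) = (2/9)(1/8) = 1/36.
Total probability = (1/2)(15/91) + (1/2)(1/36) = 631/6552.

631/6552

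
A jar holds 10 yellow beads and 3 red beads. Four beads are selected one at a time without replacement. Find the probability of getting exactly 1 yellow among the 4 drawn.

2/143

One ordering (yellow drawn first) has probability 10/13 × 3/12 × 2/11 × 1/10 = 60/17160 = 1/286.
There are C(4,1) = 4 such orderings, each equally likely, so P = 4 × 1/286 = 2/143.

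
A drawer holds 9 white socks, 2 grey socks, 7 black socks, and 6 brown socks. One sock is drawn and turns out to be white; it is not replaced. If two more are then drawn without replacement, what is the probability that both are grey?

1/253

After the first draw, 2 of the remaining 23 socks are grey.
P = 2/23 × 1/22 = 2/506 = 1/253.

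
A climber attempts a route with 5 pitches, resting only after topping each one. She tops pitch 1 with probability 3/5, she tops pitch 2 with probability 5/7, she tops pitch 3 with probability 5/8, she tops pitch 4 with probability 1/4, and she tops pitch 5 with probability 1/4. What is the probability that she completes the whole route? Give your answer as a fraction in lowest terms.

15/896

Each stage is reached only if all earlier stages succeed, so
P = 3/5 × 5/7 × 5/8 × 1/4 × 1/4 = 75/4480 = 15/896.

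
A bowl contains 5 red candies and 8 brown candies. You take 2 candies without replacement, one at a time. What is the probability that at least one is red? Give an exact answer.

25/39

P(no red) = 8/13 × 7/12 = 56/156 = 14/39.
P(at least one) = 1 − 14/39 = 25/39.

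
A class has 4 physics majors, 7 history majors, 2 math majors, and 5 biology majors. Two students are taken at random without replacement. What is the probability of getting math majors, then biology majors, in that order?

Each draw changes the counts, so multiply the conditional probabilities along the sequence:
P = 2/18 × 5/17 = 10/306 = 5/153.

5/153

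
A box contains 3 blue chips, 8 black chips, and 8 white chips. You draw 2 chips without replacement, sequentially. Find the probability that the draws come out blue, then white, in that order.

4/57

Multiply the probability of each draw given the previous ones:
P = 3/19 × 8/18 = 24/342 = 4/57.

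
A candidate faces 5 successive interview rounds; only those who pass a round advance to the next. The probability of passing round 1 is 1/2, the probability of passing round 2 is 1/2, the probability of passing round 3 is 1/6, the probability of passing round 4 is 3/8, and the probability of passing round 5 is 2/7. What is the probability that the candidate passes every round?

Multiplying along the chain,
P = 1/2 × 1/2 × 1/6 × 3/8 × 2/7 = 6/1344 = 1/224.

1/224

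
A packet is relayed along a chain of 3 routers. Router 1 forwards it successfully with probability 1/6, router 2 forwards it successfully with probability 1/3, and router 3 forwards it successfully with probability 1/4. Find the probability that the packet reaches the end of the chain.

The events are sequential, so multiply the conditional probabilities:
P = 1/6 × 1/3 × 1/4 = 1/72.

1/72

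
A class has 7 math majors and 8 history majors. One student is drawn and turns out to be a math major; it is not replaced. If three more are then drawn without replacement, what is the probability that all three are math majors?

5/91

With the first student removed, 6 math majors remain out of 14.
P = 6/14 × 5/13 × 4/12 = 120/2184 = 5/91.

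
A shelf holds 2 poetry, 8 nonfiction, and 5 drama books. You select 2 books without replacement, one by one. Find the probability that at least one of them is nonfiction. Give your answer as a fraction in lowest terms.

4/5

P(no nonfiction) = 7/15 × 6/14 = 42/210 = 1/5.
P(at least one) = 1 − 1/5 = 4/5.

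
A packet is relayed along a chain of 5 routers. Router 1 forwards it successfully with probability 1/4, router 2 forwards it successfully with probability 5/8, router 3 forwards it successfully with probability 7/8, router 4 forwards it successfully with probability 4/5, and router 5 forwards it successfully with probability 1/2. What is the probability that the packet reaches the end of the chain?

Each stage is reached only if all earlier stages succeed, so
P = 1/4 × 5/8 × 7/8 × 4/5 × 1/2 = 140/2560 = 7/128.

7/128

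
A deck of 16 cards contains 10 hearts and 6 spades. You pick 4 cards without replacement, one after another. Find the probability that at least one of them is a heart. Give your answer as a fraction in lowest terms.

P(no hearts) = 6/16 × 5/15 × 4/14 × 3/13 = 360/43680 = 3/364.
P(at least one) = 1 − 3/364 = 361/364.

361/364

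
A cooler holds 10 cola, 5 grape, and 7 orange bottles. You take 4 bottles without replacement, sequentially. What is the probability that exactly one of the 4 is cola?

40/133

One ordering (cola drawn first) has probability 10/22 × 12/21 × 11/20 × 10/19 = 13200/175560 = 10/133.
There are C(4,1) = 4 such orderings, each equally likely, so P = 4 × 10/133 = 40/133.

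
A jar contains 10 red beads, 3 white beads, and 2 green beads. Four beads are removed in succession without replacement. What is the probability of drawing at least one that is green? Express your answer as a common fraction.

10/21

P(no green) = 13/15 × 12/14 × 11/13 × 10/12 = 17160/32760 = 11/21.
P(at least one) = 1 − 11/21 = 10/21.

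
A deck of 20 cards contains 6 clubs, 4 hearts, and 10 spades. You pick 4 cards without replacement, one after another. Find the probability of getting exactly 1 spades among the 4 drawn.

80/323

One ordering (a spade drawn first) has probability 10/20 × 10/19 × 9/18 × 8/17 = 7200/116280 = 20/323.
There are C(4,1) = 4 such orderings, each equally likely, so P = 4 × 20/323 = 80/323.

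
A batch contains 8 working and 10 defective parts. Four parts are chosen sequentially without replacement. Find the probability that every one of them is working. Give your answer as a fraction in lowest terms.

P(all working) = 8/18 × 7/17 × 6/16 × 5/15 = 1680/73440 = 7/306.

7/306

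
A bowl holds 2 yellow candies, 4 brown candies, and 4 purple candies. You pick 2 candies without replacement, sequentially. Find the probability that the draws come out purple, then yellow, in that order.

Each draw changes the counts, so multiply the conditional probabilities along the sequence:
P = 4/10 × 2/9 = 8/90 = 4/45.

4/45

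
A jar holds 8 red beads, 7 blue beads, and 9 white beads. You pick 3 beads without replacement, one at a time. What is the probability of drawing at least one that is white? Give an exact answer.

1569/2024

P(no white) = 15/24 × 14/23 × 13/22 = 2730/12144 = 455/2024.
P(at least one) = 1 − 455/2024 = 1569/2024.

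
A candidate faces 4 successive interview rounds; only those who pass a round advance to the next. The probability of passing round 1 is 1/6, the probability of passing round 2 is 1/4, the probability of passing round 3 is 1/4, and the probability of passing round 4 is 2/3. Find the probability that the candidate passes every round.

The events are sequential, so multiply the conditional probabilities:
P = 1/6 × 1/4 × 1/4 × 2/3 = 2/288 = 1/144.

1/144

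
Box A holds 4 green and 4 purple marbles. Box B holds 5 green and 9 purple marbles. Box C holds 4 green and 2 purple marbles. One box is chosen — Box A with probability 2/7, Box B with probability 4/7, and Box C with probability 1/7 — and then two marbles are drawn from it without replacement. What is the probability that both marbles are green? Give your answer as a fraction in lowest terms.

From Box A: P(both green) = (4/8)(3/7) = 3/14.
From Box B: P(both green) = (5/14)(4/13) = 10/91.
From Box C: P(both green) = (4/6)(3/5) = 2/5.
Total probability = (2/7)(3/14) + (4/7)(10/91) + (1/7)(2/5) = 577/3185.

577/3185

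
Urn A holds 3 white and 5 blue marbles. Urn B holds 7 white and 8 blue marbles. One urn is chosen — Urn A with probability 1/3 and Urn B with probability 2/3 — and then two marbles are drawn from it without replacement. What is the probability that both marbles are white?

71/420

From Urn A: P(both white) = (3/8)(2/7) = 3/28.
From Urn B: P(both white) = (7/15)(6/14) = 1/5.
Total probability = (1/3)(3/28) + (2/3)(1/5) = 71/420.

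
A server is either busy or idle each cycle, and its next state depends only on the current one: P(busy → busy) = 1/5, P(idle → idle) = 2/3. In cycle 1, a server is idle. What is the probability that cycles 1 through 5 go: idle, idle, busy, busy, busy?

2/225

Cycle 1 is given. For each transition, use the conditional probability from the current state:
P(idle | idle) = 2/3; P(busy | idle) = 1/3; P(busy | busy) = 1/5; P(busy | busy) = 1/5.
P = 2/3 × 1/3 × 1/5 × 1/5 = 2/225.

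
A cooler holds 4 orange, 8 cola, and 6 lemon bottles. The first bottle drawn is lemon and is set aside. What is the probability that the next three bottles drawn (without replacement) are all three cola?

With the first bottle removed, 8 cola remain out of 17.
P = 8/17 × 7/16 × 6/15 = 336/4080 = 7/85.

7/85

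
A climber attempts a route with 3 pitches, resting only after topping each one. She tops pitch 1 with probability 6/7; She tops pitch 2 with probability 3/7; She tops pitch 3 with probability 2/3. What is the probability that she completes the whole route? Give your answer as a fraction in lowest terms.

The events are sequential, so multiply the conditional probabilities:
P = 6/7 × 3/7 × 2/3 = 36/147 = 12/49.

12/49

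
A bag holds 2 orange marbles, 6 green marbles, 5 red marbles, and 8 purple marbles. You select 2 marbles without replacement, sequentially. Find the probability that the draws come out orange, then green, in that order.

1/35

Chain rule:
P = 2/21 × 6/20 = 12/420 = 1/35.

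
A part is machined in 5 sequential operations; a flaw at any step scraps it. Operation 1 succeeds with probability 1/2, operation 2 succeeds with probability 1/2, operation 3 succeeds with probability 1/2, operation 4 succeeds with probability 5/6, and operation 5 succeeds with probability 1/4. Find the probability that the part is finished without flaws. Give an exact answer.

Multiplying along the chain,
P = 1/2 × 1/2 × 1/2 × 5/6 × 1/4 = 5/192.

5/192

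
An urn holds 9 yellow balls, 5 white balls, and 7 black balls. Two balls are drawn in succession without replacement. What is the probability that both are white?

P(all white) = 5/21 × 4/20 = 20/420 = 1/21.

1/21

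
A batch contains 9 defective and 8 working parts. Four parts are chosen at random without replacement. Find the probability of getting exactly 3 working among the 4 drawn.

18/85

One ordering (working drawn first) has probability 8/17 × 7/16 × 6/15 × 9/14 = 3024/57120 = 9/170.
There are C(4,3) = 4 such orderings, each equally likely, so P = 4 × 9/170 = 18/85.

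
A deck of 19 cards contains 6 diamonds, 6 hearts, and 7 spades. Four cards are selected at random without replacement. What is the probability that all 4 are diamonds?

5/1292

P(every draw is a diamond) = 6/19 × 5/18 × 4/17 × 3/16 = 360/93024 = 5/1292.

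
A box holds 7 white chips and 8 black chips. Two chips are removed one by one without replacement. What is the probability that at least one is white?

P(no white) = 8/15 × 7/14 = 56/210 = 4/15.
P(at least one) = 1 − 4/15 = 11/15.

11/15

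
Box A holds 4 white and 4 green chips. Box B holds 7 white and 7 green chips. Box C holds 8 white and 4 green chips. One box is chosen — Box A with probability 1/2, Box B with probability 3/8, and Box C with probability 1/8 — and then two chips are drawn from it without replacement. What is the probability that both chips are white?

5927/24024

From Box A: P(both white) = (4/8)(3/7) = 3/14.
From Box B: P(both white) = (7/14)(6/13) = 3/13.
From Box C: P(both white) = (8/12)(7/11) = 14/33.
Total probability = (1/2)(3/14) + (3/8)(3/13) + (1/8)(14/33) = 5927/24024.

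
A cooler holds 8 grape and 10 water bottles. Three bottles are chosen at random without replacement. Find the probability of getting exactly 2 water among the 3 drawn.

One ordering (water drawn first) has probability 10/18 × 9/17 × 8/16 = 720/4896 = 5/34.
There are C(3,2) = 3 such orderings, each equally likely, so P = 3 × 5/34 = 15/34.

15/34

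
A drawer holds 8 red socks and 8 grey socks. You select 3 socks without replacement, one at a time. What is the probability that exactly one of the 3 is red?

One ordering (red drawn first) has probability 8/16 × 8/15 × 7/14 = 448/3360 = 2/15.
There are C(3,1) = 3 such orderings, each equally likely, so P = 3 × 2/15 = 2/5.

2/5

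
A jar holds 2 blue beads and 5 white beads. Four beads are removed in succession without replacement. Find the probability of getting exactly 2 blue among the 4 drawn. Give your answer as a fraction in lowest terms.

One ordering (blue drawn first) has probability 2/7 × 1/6 × 5/5 × 4/4 = 40/840 = 1/21.
There are C(4,2) = 6 such orderings, each equally likely, so P = 6 × 1/21 = 2/7.

2/7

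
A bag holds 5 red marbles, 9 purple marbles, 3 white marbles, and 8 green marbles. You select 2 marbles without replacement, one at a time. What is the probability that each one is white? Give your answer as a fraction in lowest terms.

1/100

P = 3/25 × 2/24 = 6/600 = 1/100.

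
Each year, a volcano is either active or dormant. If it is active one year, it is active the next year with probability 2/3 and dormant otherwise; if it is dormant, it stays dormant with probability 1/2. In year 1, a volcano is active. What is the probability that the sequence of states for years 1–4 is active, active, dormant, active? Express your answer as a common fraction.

1/9

Year 1 is given. For each transition, use the conditional probability from the current state:
P(active | active) = 2/3; P(dormant | active) = 1/3; P(active | dormant) = 1/2.
P = 2/3 × 1/3 × 1/2 = 2/18 = 1/9.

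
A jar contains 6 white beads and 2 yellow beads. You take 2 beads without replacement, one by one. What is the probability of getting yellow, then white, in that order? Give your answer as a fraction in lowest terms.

3/14

Each draw changes the counts, so multiply the conditional probabilities along the sequence:
P = 2/8 × 6/7 = 12/56 = 3/14.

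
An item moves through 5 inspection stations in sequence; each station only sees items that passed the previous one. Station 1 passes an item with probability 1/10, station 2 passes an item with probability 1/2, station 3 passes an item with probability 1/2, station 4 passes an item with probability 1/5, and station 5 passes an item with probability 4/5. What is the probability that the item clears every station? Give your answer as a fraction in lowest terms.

1/250

The events are sequential, so multiply the conditional probabilities:
P = 1/10 × 1/2 × 1/2 × 1/5 × 4/5 = 4/1000 = 1/250.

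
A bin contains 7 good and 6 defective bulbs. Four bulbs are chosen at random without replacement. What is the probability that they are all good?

P(all good) = 7/13 × 6/12 × 5/11 × 4/10 = 840/17160 = 7/143.

7/143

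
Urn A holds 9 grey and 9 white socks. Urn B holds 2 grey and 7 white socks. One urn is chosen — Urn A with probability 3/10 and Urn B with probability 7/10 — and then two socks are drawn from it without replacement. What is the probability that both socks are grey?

From Urn A: P(both grey) = (9/18)(8/17) = 4/17.
From Urn B: P(both grey) = (2/9)(1/8) = 1/36.
Total probability = (3/10)(4/17) + (7/10)(1/36) = 551/6120.

551/6120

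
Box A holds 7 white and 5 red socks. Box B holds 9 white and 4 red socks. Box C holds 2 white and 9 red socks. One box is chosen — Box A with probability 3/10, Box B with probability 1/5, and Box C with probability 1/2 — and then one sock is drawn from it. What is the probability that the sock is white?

From Box A: P(white) = 7/12.
From Box B: P(white) = 9/13.
From Box C: P(white) = 2/11.
Total probability = (3/10)(7/12) + (1/5)(9/13) + (1/2)(2/11) = 2313/5720.

2313/5720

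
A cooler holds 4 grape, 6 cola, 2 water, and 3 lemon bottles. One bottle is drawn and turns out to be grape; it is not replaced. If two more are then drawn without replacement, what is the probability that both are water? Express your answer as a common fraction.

1/91

With the first bottle removed, 2 water remain out of 14.
P = 2/14 × 1/13 = 2/182 = 1/91.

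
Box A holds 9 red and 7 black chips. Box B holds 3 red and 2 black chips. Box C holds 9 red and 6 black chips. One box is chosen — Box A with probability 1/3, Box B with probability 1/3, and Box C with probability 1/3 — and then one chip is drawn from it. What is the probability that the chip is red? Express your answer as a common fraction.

From Box A: P(red) = 9/16.
From Box B: P(red) = 3/5.
From Box C: P(red) = 9/15.
Total probability = (1/3)(9/16) + (1/3)(3/5) + (1/3)(9/15) = 47/80.

47/80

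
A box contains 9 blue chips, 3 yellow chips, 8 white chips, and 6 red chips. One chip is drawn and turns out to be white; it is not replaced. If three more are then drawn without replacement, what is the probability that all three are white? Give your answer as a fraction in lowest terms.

After the first draw, 7 of the remaining 25 chips are white.
P = 7/25 × 6/24 × 5/23 = 210/13800 = 7/460.

7/460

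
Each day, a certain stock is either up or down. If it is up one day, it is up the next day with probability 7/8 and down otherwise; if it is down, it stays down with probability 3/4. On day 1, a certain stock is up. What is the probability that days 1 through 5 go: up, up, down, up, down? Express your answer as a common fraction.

7/2048

Day 1 is given. For each transition, use the conditional probability from the current state:
P(up | up) = 7/8; P(down | up) = 1/8; P(up | down) = 1/4; P(down | up) = 1/8.
P = 7/8 × 1/8 × 1/4 × 1/8 = 7/2048.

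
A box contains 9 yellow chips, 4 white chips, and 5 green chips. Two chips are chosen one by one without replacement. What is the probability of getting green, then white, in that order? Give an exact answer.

Chain rule:
P = 5/18 × 4/17 = 20/306 = 10/153.

10/153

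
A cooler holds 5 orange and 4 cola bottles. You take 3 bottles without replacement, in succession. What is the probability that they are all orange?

P(every draw is orange) = 5/9 × 4/8 × 3/7 = 60/504 = 5/42.

5/42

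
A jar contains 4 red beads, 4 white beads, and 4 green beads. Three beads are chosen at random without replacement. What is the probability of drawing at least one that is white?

41/55

P(no white) = 8/12 × 7/11 × 6/10 = 336/1320 = 14/55.
P(at least one) = 1 − 14/55 = 41/55.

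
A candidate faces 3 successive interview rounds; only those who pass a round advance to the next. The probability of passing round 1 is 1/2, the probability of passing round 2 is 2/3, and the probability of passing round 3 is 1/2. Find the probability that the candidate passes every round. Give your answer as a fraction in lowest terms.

1/6

The events are sequential, so multiply the conditional probabilities:
P = 1/2 × 2/3 × 1/2 = 2/12 = 1/6.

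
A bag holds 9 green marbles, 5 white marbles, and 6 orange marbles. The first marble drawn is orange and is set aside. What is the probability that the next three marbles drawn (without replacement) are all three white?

10/969

With the first marble removed, 5 white remain out of 19.
P = 5/19 × 4/18 × 3/17 = 60/5814 = 10/969.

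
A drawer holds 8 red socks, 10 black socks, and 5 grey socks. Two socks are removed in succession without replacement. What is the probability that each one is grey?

P = 5/23 × 4/22 = 20/506 = 10/253.

10/253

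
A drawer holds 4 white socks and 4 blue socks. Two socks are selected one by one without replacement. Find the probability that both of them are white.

P(all white) = 4/8 × 3/7 = 12/56 = 3/14.

3/14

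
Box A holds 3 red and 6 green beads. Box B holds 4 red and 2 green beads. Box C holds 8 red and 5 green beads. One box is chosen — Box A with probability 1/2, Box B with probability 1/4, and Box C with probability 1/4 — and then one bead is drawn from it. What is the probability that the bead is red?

From Box A: P(red) = 3/9.
From Box B: P(red) = 4/6.
From Box C: P(red) = 8/13.
Total probability = (1/2)(3/9) + (1/4)(4/6) + (1/4)(8/13) = 19/39.

19/39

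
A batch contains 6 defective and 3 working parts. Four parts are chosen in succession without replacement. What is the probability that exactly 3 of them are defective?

10/21

One ordering (defective drawn first) has probability 6/9 × 5/8 × 4/7 × 3/6 = 360/3024 = 5/42.
There are C(4,3) = 4 such orderings, each equally likely, so P = 4 × 5/42 = 10/21.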